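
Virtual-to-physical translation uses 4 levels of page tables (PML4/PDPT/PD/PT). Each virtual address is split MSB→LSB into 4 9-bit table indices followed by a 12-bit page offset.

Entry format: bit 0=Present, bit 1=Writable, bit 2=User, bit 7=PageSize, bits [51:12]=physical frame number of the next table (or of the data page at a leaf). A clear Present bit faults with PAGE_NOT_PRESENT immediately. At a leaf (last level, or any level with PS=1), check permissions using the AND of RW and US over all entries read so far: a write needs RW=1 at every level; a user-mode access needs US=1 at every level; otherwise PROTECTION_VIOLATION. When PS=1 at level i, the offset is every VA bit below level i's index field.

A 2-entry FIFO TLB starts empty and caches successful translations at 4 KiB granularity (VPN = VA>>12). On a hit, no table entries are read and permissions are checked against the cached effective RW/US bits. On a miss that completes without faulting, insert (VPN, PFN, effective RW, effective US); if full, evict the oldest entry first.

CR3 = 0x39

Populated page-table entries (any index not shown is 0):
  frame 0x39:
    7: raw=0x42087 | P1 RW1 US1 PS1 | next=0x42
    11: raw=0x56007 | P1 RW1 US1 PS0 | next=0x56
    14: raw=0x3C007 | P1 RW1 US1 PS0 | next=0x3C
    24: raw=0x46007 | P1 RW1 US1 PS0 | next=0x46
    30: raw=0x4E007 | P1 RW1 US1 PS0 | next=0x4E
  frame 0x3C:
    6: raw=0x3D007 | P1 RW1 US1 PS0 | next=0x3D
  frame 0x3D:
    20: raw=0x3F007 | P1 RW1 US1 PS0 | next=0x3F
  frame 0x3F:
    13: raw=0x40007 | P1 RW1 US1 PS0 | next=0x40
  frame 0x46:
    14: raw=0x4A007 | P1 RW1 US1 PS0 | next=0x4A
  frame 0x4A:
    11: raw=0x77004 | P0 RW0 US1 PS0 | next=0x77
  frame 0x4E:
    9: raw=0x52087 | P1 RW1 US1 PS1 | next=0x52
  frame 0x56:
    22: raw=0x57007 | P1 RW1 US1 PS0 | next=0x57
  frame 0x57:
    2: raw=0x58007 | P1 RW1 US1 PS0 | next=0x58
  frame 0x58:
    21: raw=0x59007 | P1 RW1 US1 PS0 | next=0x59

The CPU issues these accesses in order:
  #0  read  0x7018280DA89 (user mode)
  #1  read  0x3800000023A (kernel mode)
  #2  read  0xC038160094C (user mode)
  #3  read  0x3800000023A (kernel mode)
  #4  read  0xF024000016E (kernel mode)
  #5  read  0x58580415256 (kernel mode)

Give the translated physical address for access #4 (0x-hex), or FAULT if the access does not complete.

Walk each access:
#0 VA=0x7018280DA89 (r,user):
  [0] read 0x39 idx=14: raw=0x3C007 flags P=1 W=1 U=1 S=0
  [1] read 0x3C idx=6: raw=0x3D007 flags P=1 W=1 U=1 S=0
  [2] read 0x3D idx=20: raw=0x3F007 flags P=1 W=1 U=1 S=0
  [3] read 0x3F idx=13: raw=0x40007 flags P=1 W=1 U=1 S=0
  ✓ 0x40A89  — 4 lookups
#1 VA=0x3800000023A (r,kernel):
  [0] read 0x39 idx=7: raw=0x42087 flags P=1 W=1 U=1 S=1
  ✓ 0x4223A (huge @L0)  — 1 lookups
#2 VA=0xC038160094C (r,user):
  [0] read 0x39 idx=24: raw=0x46007 flags P=1 W=1 U=1 S=0
  [1] read 0x46 idx=14: raw=0x4A007 flags P=1 W=1 U=1 S=0
  [2] read 0x4A idx=11: raw=0x77004 flags P=0 W=0 U=1 S=0
  ✗ PAGE_NOT_PRESENT  [3 reads]
#3 VA=0x3800000023A (r,kernel):
  TLB hit vpn=0x38000000 → PA=0x4223A
#4 VA=0xF024000016E (r,kernel):
  [0] read 0x39 idx=30: raw=0x4E007 flags P=1 W=1 U=1 S=0
  [1] read 0x4E idx=9: raw=0x52087 flags P=1 W=1 U=1 S=1
  ✓ 0x5216E (huge @L1)  — 2 lookups
#5 VA=0x58580415256 (r,kernel):
  [0] read 0x39 idx=11: raw=0x56007 flags P=1 W=1 U=1 S=0
  [1] read 0x56 idx=22: raw=0x57007 flags P=1 W=1 U=1 S=0
  [2] read 0x57 idx=2: raw=0x58007 flags P=1 W=1 U=1 S=0
  [3] read 0x58 idx=21: raw=0x59007 flags P=1 W=1 U=1 S=0
  ✓ 0x59256  — 4 lookups

Access #4 PA: 0x5216E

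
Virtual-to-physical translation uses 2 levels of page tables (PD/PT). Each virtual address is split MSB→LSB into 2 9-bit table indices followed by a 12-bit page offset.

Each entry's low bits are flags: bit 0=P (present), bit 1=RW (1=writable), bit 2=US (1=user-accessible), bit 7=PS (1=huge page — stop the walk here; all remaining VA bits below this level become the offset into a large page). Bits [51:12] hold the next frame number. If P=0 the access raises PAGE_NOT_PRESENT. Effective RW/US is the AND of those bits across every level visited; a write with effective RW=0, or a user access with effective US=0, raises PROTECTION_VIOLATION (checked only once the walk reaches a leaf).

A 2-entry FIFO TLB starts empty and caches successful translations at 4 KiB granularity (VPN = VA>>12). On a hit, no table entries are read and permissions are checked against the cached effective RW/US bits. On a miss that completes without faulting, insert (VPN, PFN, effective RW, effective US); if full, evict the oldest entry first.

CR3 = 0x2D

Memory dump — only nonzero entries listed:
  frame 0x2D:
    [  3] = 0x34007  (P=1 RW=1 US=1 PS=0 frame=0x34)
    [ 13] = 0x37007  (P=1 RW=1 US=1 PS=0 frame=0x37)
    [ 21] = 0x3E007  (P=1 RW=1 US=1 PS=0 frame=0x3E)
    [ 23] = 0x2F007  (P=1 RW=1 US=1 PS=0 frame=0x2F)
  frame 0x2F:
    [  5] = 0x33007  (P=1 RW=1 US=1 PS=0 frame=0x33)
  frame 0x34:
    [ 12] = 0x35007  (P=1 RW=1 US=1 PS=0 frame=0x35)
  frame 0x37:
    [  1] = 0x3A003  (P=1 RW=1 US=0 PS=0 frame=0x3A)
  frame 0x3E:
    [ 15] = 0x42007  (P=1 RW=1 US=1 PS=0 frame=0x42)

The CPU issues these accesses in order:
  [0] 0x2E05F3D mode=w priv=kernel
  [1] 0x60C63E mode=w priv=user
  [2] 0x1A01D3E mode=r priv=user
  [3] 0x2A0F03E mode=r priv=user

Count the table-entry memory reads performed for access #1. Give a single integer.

Per-access translation:
#0 VA=0x2E05F3D (w,kernel):
  lvl0: tbl 0x2D, slot 23 ⇒ 0x2F007 (P1/RW1/US1/PS0)
  lvl1: tbl 0x2F, slot 5 ⇒ 0x33007 (P1/RW1/US1/PS0)
  ✓ 0x33F3D  — 2 lookups
#1 VA=0x60C63E (w,user):
  lvl0: tbl 0x2D, slot 3 ⇒ 0x34007 (P1/RW1/US1/PS0)
  lvl1: tbl 0x34, slot 12 ⇒ 0x35007 (P1/RW1/US1/PS0)
  ✓ 0x3563E  — 2 lookups
#2 VA=0x1A01D3E (r,user):
  lvl0: tbl 0x2D, slot 13 ⇒ 0x37007 (P1/RW1/US1/PS0)
  lvl1: tbl 0x37, slot 1 ⇒ 0x3A003 (P1/RW1/US0/PS0)
  ⇒ fault: PROTECTION_VIOLATION  — 2 lookups
#3 VA=0x2A0F03E (r,user):
  lvl0: tbl 0x2D, slot 21 ⇒ 0x3E007 (P1/RW1/US1/PS0)
  lvl1: tbl 0x3E, slot 15 ⇒ 0x42007 (P1/RW1/US1/PS0)
  ✓ 0x4203E  — 2 lookups

Entries read for #1: 2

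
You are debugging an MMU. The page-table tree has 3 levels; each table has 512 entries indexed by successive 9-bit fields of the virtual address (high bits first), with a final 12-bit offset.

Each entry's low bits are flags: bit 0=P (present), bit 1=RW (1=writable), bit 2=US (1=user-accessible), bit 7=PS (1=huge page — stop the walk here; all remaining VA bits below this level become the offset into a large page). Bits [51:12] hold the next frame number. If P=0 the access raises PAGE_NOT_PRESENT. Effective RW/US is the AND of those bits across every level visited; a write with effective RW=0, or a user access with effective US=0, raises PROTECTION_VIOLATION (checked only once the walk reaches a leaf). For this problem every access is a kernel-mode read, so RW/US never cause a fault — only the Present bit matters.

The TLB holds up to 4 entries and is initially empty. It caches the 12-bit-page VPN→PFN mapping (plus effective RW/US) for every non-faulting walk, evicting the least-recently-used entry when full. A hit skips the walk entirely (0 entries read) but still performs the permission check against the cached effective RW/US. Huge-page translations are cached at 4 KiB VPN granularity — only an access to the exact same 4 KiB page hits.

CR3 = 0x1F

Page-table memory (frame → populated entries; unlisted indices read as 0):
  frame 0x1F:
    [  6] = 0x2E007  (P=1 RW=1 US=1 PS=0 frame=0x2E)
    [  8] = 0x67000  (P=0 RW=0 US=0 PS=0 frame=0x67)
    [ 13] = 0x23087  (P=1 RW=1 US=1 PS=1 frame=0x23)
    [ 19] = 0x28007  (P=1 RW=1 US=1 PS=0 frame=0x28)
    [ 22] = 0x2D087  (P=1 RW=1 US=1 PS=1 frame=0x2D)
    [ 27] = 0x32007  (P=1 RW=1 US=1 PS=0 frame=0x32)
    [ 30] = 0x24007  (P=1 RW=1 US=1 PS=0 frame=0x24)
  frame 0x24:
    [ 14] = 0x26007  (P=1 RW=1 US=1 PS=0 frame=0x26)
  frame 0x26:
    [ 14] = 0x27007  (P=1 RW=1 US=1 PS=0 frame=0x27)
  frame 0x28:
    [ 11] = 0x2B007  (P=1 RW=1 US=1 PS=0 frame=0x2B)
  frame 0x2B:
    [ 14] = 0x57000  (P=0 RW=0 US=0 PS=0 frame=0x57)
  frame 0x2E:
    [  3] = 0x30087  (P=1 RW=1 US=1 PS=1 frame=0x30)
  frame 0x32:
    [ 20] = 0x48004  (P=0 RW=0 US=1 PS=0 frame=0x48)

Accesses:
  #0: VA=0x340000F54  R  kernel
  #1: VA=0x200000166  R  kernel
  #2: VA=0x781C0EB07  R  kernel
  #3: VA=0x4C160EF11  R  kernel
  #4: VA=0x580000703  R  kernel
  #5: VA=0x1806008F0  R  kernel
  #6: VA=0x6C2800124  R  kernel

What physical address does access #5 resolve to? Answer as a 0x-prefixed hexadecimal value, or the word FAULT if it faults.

Per-access translation:
#0 VA=0x340000F54 (r,kernel):
  [0] read 0x1F idx=13: raw=0x23087 flags P=1 W=1 U=1 S=1
  ⇒ phys 0x23F54 (huge @L0)  [1 reads]
#1 VA=0x200000166 (r,kernel):
  [0] read 0x1F idx=8: raw=0x67000 flags P=0 W=0 U=0 S=0
  ✗ PAGE_NOT_PRESENT  [1 reads]
#2 VA=0x781C0EB07 (r,kernel):
  [0] read 0x1F idx=30: raw=0x24007 flags P=1 W=1 U=1 S=0
  [1] read 0x24 idx=14: raw=0x26007 flags P=1 W=1 U=1 S=0
  [2] read 0x26 idx=14: raw=0x27007 flags P=1 W=1 U=1 S=0
  ⇒ phys 0x27B07  [3 reads]
#3 VA=0x4C160EF11 (r,kernel):
  [0] read 0x1F idx=19: raw=0x28007 flags P=1 W=1 U=1 S=0
  [1] read 0x28 idx=11: raw=0x2B007 flags P=1 W=1 U=1 S=0
  [2] read 0x2B idx=14: raw=0x57000 flags P=0 W=0 U=0 S=0
  ✗ PAGE_NOT_PRESENT  [3 reads]
#4 VA=0x580000703 (r,kernel):
  [0] read 0x1F idx=22: raw=0x2D087 flags P=1 W=1 U=1 S=1
  ⇒ phys 0x2D703 (huge @L0)  [1 reads]
#5 VA=0x1806008F0 (r,kernel):
  [0] read 0x1F idx=6: raw=0x2E007 flags P=1 W=1 U=1 S=0
  [1] read 0x2E idx=3: raw=0x30087 flags P=1 W=1 U=1 S=1
  ⇒ phys 0x308F0 (huge @L1)  [2 reads]
#6 VA=0x6C2800124 (r,kernel):
  [0] read 0x1F idx=27: raw=0x32007 flags P=1 W=1 U=1 S=0
  [1] read 0x32 idx=20: raw=0x48004 flags P=0 W=0 U=1 S=0
  ✗ PAGE_NOT_PRESENT  [2 reads]

Access #5 PA: 0x308F0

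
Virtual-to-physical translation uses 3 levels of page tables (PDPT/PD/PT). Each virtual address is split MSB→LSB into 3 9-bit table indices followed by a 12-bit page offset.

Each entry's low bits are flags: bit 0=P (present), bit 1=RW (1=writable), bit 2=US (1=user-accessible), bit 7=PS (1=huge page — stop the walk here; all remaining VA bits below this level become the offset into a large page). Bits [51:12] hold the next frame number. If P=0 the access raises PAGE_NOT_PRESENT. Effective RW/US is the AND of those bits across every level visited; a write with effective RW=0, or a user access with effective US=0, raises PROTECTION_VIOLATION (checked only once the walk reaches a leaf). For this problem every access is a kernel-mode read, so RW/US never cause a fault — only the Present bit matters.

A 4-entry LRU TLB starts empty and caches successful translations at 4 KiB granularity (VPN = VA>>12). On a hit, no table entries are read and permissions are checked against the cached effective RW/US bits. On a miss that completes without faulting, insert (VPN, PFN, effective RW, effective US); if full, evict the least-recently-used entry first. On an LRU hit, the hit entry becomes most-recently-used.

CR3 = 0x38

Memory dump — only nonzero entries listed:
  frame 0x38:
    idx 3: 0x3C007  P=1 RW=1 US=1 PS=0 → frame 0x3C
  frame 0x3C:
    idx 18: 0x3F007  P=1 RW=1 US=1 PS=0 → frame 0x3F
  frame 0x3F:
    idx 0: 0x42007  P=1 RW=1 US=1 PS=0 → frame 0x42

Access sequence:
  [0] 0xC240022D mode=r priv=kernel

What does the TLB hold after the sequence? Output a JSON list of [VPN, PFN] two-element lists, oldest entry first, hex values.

Walk each access:
#0 VA=0xC240022D (r,kernel):
  L0 @0x38[3] → 0x3C007  P=1,RW=1,US=1,PS=0
  L1 @0x3C[18] → 0x3F007  P=1,RW=1,US=1,PS=0
  L2 @0x3F[0] → 0x42007  P=1,RW=1,US=1,PS=0
  → PA=0x4222D  (3 entries read)

TLB: [["0xC2400", "0x42"]]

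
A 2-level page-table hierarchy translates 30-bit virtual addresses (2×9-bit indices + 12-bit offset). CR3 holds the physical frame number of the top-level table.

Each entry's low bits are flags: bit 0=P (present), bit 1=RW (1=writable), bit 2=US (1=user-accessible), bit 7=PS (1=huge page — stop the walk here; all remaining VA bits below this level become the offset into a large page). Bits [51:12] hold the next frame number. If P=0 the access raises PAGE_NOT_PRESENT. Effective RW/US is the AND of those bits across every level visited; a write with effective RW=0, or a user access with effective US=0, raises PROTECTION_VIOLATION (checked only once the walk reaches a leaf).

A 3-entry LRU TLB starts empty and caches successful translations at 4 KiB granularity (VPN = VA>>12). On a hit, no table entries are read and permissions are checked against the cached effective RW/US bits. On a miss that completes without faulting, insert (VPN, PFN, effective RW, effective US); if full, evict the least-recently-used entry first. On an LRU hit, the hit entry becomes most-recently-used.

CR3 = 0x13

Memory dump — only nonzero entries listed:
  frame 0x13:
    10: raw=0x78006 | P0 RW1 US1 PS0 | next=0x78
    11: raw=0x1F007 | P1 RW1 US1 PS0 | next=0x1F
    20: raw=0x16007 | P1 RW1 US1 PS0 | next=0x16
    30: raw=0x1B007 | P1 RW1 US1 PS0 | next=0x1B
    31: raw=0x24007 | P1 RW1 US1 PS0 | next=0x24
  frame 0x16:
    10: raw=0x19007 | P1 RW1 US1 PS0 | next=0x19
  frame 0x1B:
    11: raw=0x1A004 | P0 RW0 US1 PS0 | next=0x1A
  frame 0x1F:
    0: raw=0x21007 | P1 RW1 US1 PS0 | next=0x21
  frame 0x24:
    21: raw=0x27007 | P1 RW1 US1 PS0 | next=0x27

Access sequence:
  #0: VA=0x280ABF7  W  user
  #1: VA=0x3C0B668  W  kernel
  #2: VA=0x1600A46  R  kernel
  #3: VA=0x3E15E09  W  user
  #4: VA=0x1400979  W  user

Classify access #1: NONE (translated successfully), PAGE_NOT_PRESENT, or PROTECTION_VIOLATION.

Walk each access:
#0 VA=0x280ABF7 (w,user):
  lvl0: tbl 0x13, slot 20 ⇒ 0x16007 (P1/RW1/US1/PS0)
  lvl1: tbl 0x16, slot 10 ⇒ 0x19007 (P1/RW1/US1/PS0)
  ✓ 0x19BF7  — 2 lookups
#1 VA=0x3C0B668 (w,kernel):
  lvl0: tbl 0x13, slot 30 ⇒ 0x1B007 (P1/RW1/US1/PS0)
  lvl1: tbl 0x1B, slot 11 ⇒ 0x1A004 (P0/RW0/US1/PS0)
  ⇒ fault: PAGE_NOT_PRESENT  — 2 lookups
#2 VA=0x1600A46 (r,kernel):
  lvl0: tbl 0x13, slot 11 ⇒ 0x1F007 (P1/RW1/US1/PS0)
  lvl1: tbl 0x1F, slot 0 ⇒ 0x21007 (P1/RW1/US1/PS0)
  ✓ 0x21A46  — 2 lookups
#3 VA=0x3E15E09 (w,user):
  lvl0: tbl 0x13, slot 31 ⇒ 0x24007 (P1/RW1/US1/PS0)
  lvl1: tbl 0x24, slot 21 ⇒ 0x27007 (P1/RW1/US1/PS0)
  ✓ 0x27E09  — 2 lookups
#4 VA=0x1400979 (w,user):
  lvl0: tbl 0x13, slot 10 ⇒ 0x78006 (P0/RW1/US1/PS0)
  ⇒ fault: PAGE_NOT_PRESENT  — 1 lookups

Access #1 fault: PAGE_NOT_PRESENT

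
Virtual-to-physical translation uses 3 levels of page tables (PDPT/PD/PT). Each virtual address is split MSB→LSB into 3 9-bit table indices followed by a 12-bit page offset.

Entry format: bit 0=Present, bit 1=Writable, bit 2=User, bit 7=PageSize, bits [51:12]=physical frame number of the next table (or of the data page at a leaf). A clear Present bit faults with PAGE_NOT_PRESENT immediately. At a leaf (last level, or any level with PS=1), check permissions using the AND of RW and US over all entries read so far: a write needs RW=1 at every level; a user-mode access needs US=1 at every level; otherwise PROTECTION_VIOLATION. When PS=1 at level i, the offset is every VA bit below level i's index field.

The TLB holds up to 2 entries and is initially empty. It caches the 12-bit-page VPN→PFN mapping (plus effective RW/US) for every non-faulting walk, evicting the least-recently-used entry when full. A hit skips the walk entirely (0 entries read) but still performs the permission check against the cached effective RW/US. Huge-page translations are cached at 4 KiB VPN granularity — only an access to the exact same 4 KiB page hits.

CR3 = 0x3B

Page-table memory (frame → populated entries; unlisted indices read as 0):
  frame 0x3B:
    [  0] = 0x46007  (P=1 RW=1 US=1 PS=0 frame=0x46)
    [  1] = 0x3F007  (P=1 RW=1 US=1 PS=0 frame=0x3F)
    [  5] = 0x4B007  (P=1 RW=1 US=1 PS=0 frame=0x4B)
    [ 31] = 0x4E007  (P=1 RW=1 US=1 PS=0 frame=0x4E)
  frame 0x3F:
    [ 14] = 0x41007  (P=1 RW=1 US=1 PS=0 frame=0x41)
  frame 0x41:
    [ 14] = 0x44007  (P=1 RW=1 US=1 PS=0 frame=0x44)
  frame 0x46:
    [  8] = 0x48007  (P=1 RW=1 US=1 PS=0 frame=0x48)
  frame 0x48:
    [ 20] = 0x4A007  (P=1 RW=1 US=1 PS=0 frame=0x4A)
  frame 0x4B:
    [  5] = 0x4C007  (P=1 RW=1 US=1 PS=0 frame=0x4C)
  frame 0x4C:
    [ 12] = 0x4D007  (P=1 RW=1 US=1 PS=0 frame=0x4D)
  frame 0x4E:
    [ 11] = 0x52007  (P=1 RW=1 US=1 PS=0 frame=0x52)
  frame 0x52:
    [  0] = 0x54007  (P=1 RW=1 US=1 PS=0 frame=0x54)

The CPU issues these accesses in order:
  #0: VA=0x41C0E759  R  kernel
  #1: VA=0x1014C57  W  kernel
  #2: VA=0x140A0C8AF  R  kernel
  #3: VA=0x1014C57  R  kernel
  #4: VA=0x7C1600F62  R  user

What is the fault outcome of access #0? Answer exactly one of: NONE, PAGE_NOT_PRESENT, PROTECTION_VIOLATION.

Per-access translation:
#0 VA=0x41C0E759 (r,kernel):
  lvl0: tbl 0x3B, slot 1 ⇒ 0x3F007 (P1/RW1/US1/PS0)
  lvl1: tbl 0x3F, slot 14 ⇒ 0x41007 (P1/RW1/US1/PS0)
  lvl2: tbl 0x41, slot 14 ⇒ 0x44007 (P1/RW1/US1/PS0)
  ✓ 0x44759  — 3 lookups
#1 VA=0x1014C57 (w,kernel):
  lvl0: tbl 0x3B, slot 0 ⇒ 0x46007 (P1/RW1/US1/PS0)
  lvl1: tbl 0x46, slot 8 ⇒ 0x48007 (P1/RW1/US1/PS0)
  lvl2: tbl 0x48, slot 20 ⇒ 0x4A007 (P1/RW1/US1/PS0)
  ✓ 0x4AC57  — 3 lookups
#2 VA=0x140A0C8AF (r,kernel):
  lvl0: tbl 0x3B, slot 5 ⇒ 0x4B007 (P1/RW1/US1/PS0)
  lvl1: tbl 0x4B, slot 5 ⇒ 0x4C007 (P1/RW1/US1/PS0)
  lvl2: tbl 0x4C, slot 12 ⇒ 0x4D007 (P1/RW1/US1/PS0)
  ✓ 0x4D8AF  — 3 lookups
#3 VA=0x1014C57 (r,kernel):
  TLB hit vpn=0x1014 → PA=0x4AC57
#4 VA=0x7C1600F62 (r,user):
  lvl0: tbl 0x3B, slot 31 ⇒ 0x4E007 (P1/RW1/US1/PS0)
  lvl1: tbl 0x4E, slot 11 ⇒ 0x52007 (P1/RW1/US1/PS0)
  lvl2: tbl 0x52, slot 0 ⇒ 0x54007 (P1/RW1/US1/PS0)
  ✓ 0x54F62  — 3 lookups

Access #0 fault: NONE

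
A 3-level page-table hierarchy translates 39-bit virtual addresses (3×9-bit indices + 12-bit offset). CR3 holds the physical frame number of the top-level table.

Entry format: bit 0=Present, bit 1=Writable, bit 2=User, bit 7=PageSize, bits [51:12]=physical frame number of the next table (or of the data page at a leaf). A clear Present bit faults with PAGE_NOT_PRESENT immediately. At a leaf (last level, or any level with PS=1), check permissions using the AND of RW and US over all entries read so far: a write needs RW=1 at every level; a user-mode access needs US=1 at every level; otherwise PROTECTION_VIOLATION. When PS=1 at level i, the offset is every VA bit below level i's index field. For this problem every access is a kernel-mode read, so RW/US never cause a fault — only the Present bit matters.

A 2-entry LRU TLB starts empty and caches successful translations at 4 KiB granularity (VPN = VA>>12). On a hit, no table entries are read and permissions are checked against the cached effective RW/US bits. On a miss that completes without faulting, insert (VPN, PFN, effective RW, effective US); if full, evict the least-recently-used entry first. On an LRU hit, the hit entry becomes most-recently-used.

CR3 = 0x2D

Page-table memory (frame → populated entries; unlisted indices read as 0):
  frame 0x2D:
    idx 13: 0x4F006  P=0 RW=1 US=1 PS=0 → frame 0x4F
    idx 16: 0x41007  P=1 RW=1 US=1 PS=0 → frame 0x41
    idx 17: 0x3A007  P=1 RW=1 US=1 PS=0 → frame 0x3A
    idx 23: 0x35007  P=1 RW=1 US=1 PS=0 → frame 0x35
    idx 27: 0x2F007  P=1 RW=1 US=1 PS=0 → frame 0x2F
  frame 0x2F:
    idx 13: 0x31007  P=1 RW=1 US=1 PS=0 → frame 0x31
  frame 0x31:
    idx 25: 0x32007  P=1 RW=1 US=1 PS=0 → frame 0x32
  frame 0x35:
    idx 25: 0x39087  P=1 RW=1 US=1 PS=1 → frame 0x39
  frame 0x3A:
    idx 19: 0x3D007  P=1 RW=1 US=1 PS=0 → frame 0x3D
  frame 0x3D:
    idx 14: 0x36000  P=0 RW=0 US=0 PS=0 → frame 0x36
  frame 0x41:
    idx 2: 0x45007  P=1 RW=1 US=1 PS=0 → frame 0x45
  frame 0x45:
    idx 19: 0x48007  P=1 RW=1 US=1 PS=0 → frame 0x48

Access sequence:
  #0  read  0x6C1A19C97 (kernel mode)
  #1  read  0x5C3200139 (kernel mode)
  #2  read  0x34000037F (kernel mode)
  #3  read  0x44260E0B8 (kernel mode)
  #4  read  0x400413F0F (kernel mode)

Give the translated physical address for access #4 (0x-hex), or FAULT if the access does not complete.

Per-access translation:
#0 VA=0x6C1A19C97 (r,kernel):
  L0: frame=0x2D idx=27 entry=0x2F007 [P=1 RW=1 US=1 PS=0]
  L1: frame=0x2F idx=13 entry=0x31007 [P=1 RW=1 US=1 PS=0]
  L2: frame=0x31 idx=25 entry=0x32007 [P=1 RW=1 US=1 PS=0]
  ✓ 0x32C97  — 3 lookups
#1 VA=0x5C3200139 (r,kernel):
  L0: frame=0x2D idx=23 entry=0x35007 [P=1 RW=1 US=1 PS=0]
  L1: frame=0x35 idx=25 entry=0x39087 [P=1 RW=1 US=1 PS=1]
  ✓ 0x39139 (huge @L1)  — 2 lookups
#2 VA=0x34000037F (r,kernel):
  L0: frame=0x2D idx=13 entry=0x4F006 [P=0 RW=1 US=1 PS=0]
  ✗ PAGE_NOT_PRESENT  [1 reads]
#3 VA=0x44260E0B8 (r,kernel):
  L0: frame=0x2D idx=17 entry=0x3A007 [P=1 RW=1 US=1 PS=0]
  L1: frame=0x3A idx=19 entry=0x3D007 [P=1 RW=1 US=1 PS=0]
  L2: frame=0x3D idx=14 entry=0x36000 [P=0 RW=0 US=0 PS=0]
  ✗ PAGE_NOT_PRESENT  [3 reads]
#4 VA=0x400413F0F (r,kernel):
  L0: frame=0x2D idx=16 entry=0x41007 [P=1 RW=1 US=1 PS=0]
  L1: frame=0x41 idx=2 entry=0x45007 [P=1 RW=1 US=1 PS=0]
  L2: frame=0x45 idx=19 entry=0x48007 [P=1 RW=1 US=1 PS=0]
  ✓ 0x48F0F  — 3 lookups

Access #4 PA: 0x48F0F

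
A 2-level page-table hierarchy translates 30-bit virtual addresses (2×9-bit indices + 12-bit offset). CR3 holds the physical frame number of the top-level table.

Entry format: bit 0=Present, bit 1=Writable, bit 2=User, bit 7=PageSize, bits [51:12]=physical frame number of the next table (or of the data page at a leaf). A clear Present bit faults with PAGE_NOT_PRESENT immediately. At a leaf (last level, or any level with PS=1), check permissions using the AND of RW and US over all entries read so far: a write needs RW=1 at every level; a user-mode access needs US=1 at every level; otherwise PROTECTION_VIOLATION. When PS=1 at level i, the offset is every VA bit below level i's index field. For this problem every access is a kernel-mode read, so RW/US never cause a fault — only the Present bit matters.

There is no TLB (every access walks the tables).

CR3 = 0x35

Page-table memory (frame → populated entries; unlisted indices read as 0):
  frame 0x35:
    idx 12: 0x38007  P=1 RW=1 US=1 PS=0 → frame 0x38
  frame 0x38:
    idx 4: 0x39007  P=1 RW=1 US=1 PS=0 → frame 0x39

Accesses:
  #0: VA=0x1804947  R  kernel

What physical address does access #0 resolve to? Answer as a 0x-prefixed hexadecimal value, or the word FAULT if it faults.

Trace:
#0 VA=0x1804947 (r,kernel):
  L0 @0x35[12] → 0x38007  P=1,RW=1,US=1,PS=0
  L1 @0x38[4] → 0x39007  P=1,RW=1,US=1,PS=0
  → PA=0x39947  (2 entries read)

Access #0 PA: 0x39947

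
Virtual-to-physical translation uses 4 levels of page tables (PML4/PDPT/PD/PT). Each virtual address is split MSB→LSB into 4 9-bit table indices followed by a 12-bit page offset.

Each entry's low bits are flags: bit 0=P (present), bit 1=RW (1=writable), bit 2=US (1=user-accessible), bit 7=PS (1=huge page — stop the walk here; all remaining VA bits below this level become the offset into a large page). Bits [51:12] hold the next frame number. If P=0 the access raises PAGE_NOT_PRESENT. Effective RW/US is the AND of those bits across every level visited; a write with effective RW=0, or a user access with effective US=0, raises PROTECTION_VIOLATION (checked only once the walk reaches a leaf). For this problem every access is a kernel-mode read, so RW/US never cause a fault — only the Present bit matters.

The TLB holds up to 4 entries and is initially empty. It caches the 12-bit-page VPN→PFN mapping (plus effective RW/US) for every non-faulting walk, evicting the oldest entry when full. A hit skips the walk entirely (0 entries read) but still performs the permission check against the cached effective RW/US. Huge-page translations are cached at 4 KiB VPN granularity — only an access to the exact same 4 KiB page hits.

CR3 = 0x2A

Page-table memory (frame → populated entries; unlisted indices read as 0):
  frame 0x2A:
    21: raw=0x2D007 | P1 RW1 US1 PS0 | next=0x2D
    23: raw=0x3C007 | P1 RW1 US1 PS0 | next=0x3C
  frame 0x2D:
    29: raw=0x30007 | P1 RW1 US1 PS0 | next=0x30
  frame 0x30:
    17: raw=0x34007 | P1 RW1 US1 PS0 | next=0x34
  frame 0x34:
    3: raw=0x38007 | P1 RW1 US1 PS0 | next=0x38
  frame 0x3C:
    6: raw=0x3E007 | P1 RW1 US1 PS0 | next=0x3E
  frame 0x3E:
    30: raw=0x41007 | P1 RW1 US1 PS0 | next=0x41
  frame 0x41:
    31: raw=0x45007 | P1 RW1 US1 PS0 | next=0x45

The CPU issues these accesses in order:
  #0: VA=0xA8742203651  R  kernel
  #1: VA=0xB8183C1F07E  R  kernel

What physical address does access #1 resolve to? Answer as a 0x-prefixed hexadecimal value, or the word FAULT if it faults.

Walk each access:
#0 VA=0xA8742203651 (r,kernel):
  lvl0: tbl 0x2A, slot 21 ⇒ 0x2D007 (P1/RW1/US1/PS0)
  lvl1: tbl 0x2D, slot 29 ⇒ 0x30007 (P1/RW1/US1/PS0)
  lvl2: tbl 0x30, slot 17 ⇒ 0x34007 (P1/RW1/US1/PS0)
  lvl3: tbl 0x34, slot 3 ⇒ 0x38007 (P1/RW1/US1/PS0)
  ✓ 0x38651  — 4 lookups
#1 VA=0xB8183C1F07E (r,kernel):
  lvl0: tbl 0x2A, slot 23 ⇒ 0x3C007 (P1/RW1/US1/PS0)
  lvl1: tbl 0x3C, slot 6 ⇒ 0x3E007 (P1/RW1/US1/PS0)
  lvl2: tbl 0x3E, slot 30 ⇒ 0x41007 (P1/RW1/US1/PS0)
  lvl3: tbl 0x41, slot 31 ⇒ 0x45007 (P1/RW1/US1/PS0)
  ✓ 0x4507E  — 4 lookups

Access #1 PA: 0x4507E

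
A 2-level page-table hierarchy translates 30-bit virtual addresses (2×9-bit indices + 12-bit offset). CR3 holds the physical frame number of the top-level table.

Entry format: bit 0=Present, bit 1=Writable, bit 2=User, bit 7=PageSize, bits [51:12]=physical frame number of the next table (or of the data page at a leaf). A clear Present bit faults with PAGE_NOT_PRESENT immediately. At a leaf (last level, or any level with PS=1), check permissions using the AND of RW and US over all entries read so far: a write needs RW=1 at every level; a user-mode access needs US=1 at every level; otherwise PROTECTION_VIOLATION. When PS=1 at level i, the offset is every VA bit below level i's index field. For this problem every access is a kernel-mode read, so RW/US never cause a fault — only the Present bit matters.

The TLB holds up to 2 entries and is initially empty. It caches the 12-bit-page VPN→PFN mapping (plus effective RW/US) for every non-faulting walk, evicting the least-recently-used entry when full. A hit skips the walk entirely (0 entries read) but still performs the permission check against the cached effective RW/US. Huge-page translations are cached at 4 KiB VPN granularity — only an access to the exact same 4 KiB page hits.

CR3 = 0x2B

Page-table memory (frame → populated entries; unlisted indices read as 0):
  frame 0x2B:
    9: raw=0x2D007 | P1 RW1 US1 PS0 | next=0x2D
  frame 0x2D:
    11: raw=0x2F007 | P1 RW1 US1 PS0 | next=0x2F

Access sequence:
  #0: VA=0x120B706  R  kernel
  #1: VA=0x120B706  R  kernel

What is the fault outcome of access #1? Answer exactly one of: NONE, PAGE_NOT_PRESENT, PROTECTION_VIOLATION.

Trace:
#0 VA=0x120B706 (r,kernel):
  lvl0: tbl 0x2B, slot 9 ⇒ 0x2D007 (P1/RW1/US1/PS0)
  lvl1: tbl 0x2D, slot 11 ⇒ 0x2F007 (P1/RW1/US1/PS0)
  ⇒ phys 0x2F706  [2 reads]
#1 VA=0x120B706 (r,kernel):
  TLB hit vpn=0x120B → PA=0x2F706

Access #1 fault: NONE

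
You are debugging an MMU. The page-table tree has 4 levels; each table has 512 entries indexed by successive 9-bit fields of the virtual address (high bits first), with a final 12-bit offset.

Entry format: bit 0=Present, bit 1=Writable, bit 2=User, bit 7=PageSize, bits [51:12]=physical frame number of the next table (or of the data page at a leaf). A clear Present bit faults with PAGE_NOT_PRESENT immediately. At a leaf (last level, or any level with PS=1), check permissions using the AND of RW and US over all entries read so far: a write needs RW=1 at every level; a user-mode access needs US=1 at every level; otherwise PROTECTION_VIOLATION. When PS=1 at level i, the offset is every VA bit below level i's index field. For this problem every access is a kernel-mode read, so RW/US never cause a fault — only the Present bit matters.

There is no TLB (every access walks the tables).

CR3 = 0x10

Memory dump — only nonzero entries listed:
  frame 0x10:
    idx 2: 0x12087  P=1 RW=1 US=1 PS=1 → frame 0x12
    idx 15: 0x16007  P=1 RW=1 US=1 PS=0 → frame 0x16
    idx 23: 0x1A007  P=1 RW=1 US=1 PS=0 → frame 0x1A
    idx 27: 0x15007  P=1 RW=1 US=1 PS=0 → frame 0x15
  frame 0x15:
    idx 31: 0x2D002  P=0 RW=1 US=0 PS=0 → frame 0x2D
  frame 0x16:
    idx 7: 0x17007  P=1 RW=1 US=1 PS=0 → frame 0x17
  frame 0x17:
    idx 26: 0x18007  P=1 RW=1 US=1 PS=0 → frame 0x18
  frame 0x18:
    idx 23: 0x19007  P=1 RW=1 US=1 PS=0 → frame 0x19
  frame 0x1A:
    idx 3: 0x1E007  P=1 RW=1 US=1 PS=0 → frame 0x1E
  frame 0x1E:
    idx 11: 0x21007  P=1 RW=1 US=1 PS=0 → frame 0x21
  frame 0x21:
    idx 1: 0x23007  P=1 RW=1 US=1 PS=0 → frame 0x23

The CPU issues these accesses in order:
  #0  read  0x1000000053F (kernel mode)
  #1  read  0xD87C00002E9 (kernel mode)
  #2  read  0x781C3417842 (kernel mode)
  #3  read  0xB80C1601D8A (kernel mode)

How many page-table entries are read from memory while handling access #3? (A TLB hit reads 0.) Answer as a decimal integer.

Per-access translation:
#0 VA=0x1000000053F (r,kernel):
  [0] read 0x10 idx=2: raw=0x12087 flags P=1 W=1 U=1 S=1
  ✓ 0x1253F (huge @L0)  — 1 lookups
#1 VA=0xD87C00002E9 (r,kernel):
  [0] read 0x10 idx=27: raw=0x15007 flags P=1 W=1 U=1 S=0
  [1] read 0x15 idx=31: raw=0x2D002 flags P=0 W=1 U=0 S=0
  ⇒ fault: PAGE_NOT_PRESENT  — 2 lookups
#2 VA=0x781C3417842 (r,kernel):
  [0] read 0x10 idx=15: raw=0x16007 flags P=1 W=1 U=1 S=0
  [1] read 0x16 idx=7: raw=0x17007 flags P=1 W=1 U=1 S=0
  [2] read 0x17 idx=26: raw=0x18007 flags P=1 W=1 U=1 S=0
  [3] read 0x18 idx=23: raw=0x19007 flags P=1 W=1 U=1 S=0
  ✓ 0x19842  — 4 lookups
#3 VA=0xB80C1601D8A (r,kernel):
  [0] read 0x10 idx=23: raw=0x1A007 flags P=1 W=1 U=1 S=0
  [1] read 0x1A idx=3: raw=0x1E007 flags P=1 W=1 U=1 S=0
  [2] read 0x1E idx=11: raw=0x21007 flags P=1 W=1 U=1 S=0
  [3] read 0x21 idx=1: raw=0x23007 flags P=1 W=1 U=1 S=0
  ✓ 0x23D8A  — 4 lookups

Entries read for #3: 4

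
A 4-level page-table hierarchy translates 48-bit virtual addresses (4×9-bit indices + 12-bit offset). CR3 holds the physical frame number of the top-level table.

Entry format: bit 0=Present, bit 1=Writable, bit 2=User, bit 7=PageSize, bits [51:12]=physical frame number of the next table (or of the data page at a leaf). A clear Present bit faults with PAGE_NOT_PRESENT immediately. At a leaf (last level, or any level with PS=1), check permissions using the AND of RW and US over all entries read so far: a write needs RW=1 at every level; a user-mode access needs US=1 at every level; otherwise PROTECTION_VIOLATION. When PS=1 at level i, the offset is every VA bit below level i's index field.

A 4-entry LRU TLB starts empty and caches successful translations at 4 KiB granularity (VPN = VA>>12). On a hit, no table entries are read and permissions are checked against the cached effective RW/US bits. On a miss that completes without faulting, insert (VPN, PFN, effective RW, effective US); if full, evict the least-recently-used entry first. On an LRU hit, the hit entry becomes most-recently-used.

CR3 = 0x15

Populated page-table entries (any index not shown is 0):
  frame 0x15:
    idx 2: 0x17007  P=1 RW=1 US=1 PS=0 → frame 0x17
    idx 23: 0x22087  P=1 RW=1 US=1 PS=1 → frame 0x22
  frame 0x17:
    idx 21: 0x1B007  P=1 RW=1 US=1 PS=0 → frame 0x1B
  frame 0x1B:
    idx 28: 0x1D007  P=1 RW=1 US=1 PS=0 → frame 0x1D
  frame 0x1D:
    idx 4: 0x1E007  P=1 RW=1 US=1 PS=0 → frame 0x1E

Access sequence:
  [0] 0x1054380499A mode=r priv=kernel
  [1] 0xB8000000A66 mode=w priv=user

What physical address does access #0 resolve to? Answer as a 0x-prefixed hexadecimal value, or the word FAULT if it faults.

Per-access translation:
#0 VA=0x1054380499A (r,kernel):
  L0: frame=0x15 idx=2 entry=0x17007 [P=1 RW=1 US=1 PS=0]
  L1: frame=0x17 idx=21 entry=0x1B007 [P=1 RW=1 US=1 PS=0]
  L2: frame=0x1B idx=28 entry=0x1D007 [P=1 RW=1 US=1 PS=0]
  L3: frame=0x1D idx=4 entry=0x1E007 [P=1 RW=1 US=1 PS=0]
  → PA=0x1E99A  (4 entries read)
#1 VA=0xB8000000A66 (w,user):
  L0: frame=0x15 idx=23 entry=0x22087 [P=1 RW=1 US=1 PS=1]
  → PA=0x22A66 (huge @L0)  (1 entries read)

Access #0 PA: 0x1E99A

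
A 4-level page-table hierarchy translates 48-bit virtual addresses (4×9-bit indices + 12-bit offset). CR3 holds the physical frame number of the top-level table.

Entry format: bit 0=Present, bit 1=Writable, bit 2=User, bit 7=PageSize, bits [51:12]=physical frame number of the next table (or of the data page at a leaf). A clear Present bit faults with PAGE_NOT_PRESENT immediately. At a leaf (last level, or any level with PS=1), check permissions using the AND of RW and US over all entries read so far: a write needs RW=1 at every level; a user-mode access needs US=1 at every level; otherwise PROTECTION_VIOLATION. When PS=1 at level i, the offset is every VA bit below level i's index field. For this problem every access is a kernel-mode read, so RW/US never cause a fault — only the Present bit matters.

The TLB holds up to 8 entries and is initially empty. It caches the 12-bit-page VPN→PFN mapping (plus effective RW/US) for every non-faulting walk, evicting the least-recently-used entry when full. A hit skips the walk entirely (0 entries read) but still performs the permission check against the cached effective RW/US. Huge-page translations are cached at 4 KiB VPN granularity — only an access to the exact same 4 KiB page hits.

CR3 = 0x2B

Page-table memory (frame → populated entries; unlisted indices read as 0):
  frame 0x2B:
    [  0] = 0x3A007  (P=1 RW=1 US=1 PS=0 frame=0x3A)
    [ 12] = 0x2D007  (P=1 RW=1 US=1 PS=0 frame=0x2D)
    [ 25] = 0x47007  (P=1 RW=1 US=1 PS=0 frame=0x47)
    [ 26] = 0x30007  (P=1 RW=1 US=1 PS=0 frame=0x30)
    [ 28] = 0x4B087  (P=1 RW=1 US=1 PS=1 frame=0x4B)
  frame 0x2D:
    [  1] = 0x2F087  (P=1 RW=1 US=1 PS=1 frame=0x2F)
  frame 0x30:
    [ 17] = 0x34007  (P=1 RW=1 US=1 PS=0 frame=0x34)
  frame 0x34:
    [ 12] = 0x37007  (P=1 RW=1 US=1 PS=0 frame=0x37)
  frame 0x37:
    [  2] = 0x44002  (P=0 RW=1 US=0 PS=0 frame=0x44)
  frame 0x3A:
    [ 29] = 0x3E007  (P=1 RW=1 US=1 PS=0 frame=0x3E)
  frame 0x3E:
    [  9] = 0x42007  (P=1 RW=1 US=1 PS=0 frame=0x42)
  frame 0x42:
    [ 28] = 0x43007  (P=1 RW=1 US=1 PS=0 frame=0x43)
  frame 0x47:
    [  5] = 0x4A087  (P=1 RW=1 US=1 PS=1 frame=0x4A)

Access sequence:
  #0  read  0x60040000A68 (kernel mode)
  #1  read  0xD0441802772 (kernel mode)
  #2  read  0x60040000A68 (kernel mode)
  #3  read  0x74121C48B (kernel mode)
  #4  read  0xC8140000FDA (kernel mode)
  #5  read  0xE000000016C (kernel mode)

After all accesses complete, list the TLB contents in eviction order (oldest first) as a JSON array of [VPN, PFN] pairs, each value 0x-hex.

Walk each access:
#0 VA=0x60040000A68 (r,kernel):
  L0 @0x2B[12] → 0x2D007  P=1,RW=1,US=1,PS=0
  L1 @0x2D[1] → 0x2F087  P=1,RW=1,US=1,PS=1
  ⇒ phys 0x2FA68 (huge @L1)  [2 reads]
#1 VA=0xD0441802772 (r,kernel):
  L0 @0x2B[26] → 0x30007  P=1,RW=1,US=1,PS=0
  L1 @0x30[17] → 0x34007  P=1,RW=1,US=1,PS=0
  L2 @0x34[12] → 0x37007  P=1,RW=1,US=1,PS=0
  L3 @0x37[2] → 0x44002  P=0,RW=1,US=0,PS=0
  ⇒ fault: PAGE_NOT_PRESENT  — 4 lookups
#2 VA=0x60040000A68 (r,kernel):
  TLB hit vpn=0x60040000 → PA=0x2FA68
#3 VA=0x74121C48B (r,kernel):
  L0 @0x2B[0] → 0x3A007  P=1,RW=1,US=1,PS=0
  L1 @0x3A[29] → 0x3E007  P=1,RW=1,US=1,PS=0
  L2 @0x3E[9] → 0x42007  P=1,RW=1,US=1,PS=0
  L3 @0x42[28] → 0x43007  P=1,RW=1,US=1,PS=0
  ⇒ phys 0x4348B  [4 reads]
#4 VA=0xC8140000FDA (r,kernel):
  L0 @0x2B[25] → 0x47007  P=1,RW=1,US=1,PS=0
  L1 @0x47[5] → 0x4A087  P=1,RW=1,US=1,PS=1
  ⇒ phys 0x4AFDA (huge @L1)  [2 reads]
#5 VA=0xE000000016C (r,kernel):
  L0 @0x2B[28] → 0x4B087  P=1,RW=1,US=1,PS=1
  ⇒ phys 0x4B16C (huge @L0)  [1 reads]

TLB: [["0x60040000", "0x2F"], ["0x74121C", "0x43"], ["0xC8140000", "0x4A"], ["0xE0000000", "0x4B"]]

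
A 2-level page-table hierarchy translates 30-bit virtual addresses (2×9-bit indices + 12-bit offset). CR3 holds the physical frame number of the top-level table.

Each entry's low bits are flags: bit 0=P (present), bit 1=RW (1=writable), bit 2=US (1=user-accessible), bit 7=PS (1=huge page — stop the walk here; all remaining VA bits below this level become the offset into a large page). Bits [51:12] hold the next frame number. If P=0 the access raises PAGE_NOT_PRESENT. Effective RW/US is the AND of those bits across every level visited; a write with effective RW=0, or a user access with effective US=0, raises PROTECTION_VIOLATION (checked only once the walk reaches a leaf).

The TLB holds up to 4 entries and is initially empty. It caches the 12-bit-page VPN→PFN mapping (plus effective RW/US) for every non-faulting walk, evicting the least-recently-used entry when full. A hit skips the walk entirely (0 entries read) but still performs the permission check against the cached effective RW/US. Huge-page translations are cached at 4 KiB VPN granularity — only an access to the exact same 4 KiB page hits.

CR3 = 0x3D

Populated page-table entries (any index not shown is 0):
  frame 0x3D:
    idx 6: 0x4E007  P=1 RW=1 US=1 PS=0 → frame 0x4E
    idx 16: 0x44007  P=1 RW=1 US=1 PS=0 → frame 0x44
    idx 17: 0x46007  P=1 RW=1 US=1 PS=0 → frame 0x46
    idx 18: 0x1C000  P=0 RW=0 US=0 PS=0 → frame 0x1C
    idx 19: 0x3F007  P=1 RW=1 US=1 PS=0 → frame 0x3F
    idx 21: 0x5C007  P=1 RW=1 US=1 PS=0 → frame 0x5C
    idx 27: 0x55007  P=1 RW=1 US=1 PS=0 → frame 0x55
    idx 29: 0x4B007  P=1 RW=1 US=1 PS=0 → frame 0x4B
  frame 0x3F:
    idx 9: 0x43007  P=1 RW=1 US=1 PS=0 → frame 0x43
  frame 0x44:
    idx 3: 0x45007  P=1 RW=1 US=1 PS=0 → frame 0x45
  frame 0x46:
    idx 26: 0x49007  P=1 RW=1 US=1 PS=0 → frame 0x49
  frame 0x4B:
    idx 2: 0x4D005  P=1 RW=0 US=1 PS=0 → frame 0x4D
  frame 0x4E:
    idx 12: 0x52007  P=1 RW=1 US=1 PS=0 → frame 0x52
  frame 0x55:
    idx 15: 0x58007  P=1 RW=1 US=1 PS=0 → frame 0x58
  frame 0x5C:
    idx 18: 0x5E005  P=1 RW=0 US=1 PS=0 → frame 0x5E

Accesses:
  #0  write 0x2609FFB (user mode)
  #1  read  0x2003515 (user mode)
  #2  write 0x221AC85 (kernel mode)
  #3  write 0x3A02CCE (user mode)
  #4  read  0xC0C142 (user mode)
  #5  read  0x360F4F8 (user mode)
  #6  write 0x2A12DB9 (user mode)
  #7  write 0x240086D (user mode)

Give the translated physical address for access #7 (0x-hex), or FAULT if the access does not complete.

Per-access translation:
#0 VA=0x2609FFB (w,user):
  L0 @0x3D[19] → 0x3F007  P=1,RW=1,US=1,PS=0
  L1 @0x3F[9] → 0x43007  P=1,RW=1,US=1,PS=0
  → PA=0x43FFB  (2 entries read)
#1 VA=0x2003515 (r,user):
  L0 @0x3D[16] → 0x44007  P=1,RW=1,US=1,PS=0
  L1 @0x44[3] → 0x45007  P=1,RW=1,US=1,PS=0
  → PA=0x45515  (2 entries read)
#2 VA=0x221AC85 (w,kernel):
  L0 @0x3D[17] → 0x46007  P=1,RW=1,US=1,PS=0
  L1 @0x46[26] → 0x49007  P=1,RW=1,US=1,PS=0
  → PA=0x49C85  (2 entries read)
#3 VA=0x3A02CCE (w,user):
  L0 @0x3D[29] → 0x4B007  P=1,RW=1,US=1,PS=0
  L1 @0x4B[2] → 0x4D005  P=1,RW=0,US=1,PS=0
  ✗ PROTECTION_VIOLATION  [2 reads]
#4 VA=0xC0C142 (r,user):
  L0 @0x3D[6] → 0x4E007  P=1,RW=1,US=1,PS=0
  L1 @0x4E[12] → 0x52007  P=1,RW=1,US=1,PS=0
  → PA=0x52142  (2 entries read)
#5 VA=0x360F4F8 (r,user):
  L0 @0x3D[27] → 0x55007  P=1,RW=1,US=1,PS=0
  L1 @0x55[15] → 0x58007  P=1,RW=1,US=1,PS=0
  → PA=0x584F8  (2 entries read)
#6 VA=0x2A12DB9 (w,user):
  L0 @0x3D[21] → 0x5C007  P=1,RW=1,US=1,PS=0
  L1 @0x5C[18] → 0x5E005  P=1,RW=0,US=1,PS=0
  ✗ PROTECTION_VIOLATION  [2 reads]
#7 VA=0x240086D (w,user):
  L0 @0x3D[18] → 0x1C000  P=0,RW=0,US=0,PS=0
  ✗ PAGE_NOT_PRESENT  [1 reads]

Access #7 PA: FAULT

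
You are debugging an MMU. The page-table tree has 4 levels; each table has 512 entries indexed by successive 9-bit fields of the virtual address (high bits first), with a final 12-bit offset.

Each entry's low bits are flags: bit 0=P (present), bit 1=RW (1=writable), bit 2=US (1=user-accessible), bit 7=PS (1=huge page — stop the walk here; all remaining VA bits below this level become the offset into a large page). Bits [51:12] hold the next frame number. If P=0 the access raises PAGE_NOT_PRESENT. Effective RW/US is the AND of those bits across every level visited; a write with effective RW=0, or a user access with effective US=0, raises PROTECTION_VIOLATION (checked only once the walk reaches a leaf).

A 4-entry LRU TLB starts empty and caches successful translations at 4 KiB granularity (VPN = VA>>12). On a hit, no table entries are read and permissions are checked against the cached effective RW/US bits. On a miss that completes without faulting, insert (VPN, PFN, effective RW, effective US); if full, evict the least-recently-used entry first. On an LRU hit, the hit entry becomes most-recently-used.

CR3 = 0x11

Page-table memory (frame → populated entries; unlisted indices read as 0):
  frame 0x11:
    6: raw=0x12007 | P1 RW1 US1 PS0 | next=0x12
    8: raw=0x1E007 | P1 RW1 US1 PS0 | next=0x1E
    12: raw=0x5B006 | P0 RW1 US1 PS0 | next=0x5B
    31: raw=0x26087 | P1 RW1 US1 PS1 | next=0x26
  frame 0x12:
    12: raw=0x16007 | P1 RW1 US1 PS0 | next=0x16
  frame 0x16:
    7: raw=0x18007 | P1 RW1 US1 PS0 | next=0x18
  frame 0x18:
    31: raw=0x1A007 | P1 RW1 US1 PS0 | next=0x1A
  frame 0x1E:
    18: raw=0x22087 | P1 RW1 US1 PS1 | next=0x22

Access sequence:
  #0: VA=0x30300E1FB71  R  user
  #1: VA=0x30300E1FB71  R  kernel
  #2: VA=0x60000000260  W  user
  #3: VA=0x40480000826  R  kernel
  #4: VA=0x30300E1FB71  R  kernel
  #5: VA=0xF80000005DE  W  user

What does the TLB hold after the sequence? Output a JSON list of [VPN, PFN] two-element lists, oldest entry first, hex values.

Trace:
#0 VA=0x30300E1FB71 (r,user):
  L0: frame=0x11 idx=6 entry=0x12007 [P=1 RW=1 US=1 PS=0]
  L1: frame=0x12 idx=12 entry=0x16007 [P=1 RW=1 US=1 PS=0]
  L2: frame=0x16 idx=7 entry=0x18007 [P=1 RW=1 US=1 PS=0]
  L3: frame=0x18 idx=31 entry=0x1A007 [P=1 RW=1 US=1 PS=0]
  → PA=0x1AB71  (4 entries read)
#1 VA=0x30300E1FB71 (r,kernel):
  TLB hit vpn=0x30300E1F → PA=0x1AB71
#2 VA=0x60000000260 (w,user):
  L0: frame=0x11 idx=12 entry=0x5B006 [P=0 RW=1 US=1 PS=0]
  ⇒ fault: PAGE_NOT_PRESENT  — 1 lookups
#3 VA=0x40480000826 (r,kernel):
  L0: frame=0x11 idx=8 entry=0x1E007 [P=1 RW=1 US=1 PS=0]
  L1: frame=0x1E idx=18 entry=0x22087 [P=1 RW=1 US=1 PS=1]
  → PA=0x22826 (huge @L1)  (2 entries read)
#4 VA=0x30300E1FB71 (r,kernel):
  TLB hit vpn=0x30300E1F → PA=0x1AB71
#5 VA=0xF80000005DE (w,user):
  L0: frame=0x11 idx=31 entry=0x26087 [P=1 RW=1 US=1 PS=1]
  → PA=0x265DE (huge @L0)  (1 entries read)

TLB: [["0x40480000", "0x22"], ["0x30300E1F", "0x1A"], ["0xF8000000", "0x26"]]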